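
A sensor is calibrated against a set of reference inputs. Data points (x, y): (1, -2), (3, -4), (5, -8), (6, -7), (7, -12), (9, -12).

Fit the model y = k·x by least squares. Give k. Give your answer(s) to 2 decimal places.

Forming AᵀA = [[201]] and Aᵀy = [-288]ᵀ gives AᵀA·[k]ᵀ = Aᵀy.
Hence k = -288 / 201 ≈ -1.43284.

k = -1.43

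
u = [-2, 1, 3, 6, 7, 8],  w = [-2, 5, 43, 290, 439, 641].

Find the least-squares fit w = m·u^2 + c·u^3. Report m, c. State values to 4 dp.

m = 1.8825, c = 1.0163

Normal-equation sums: Σu^2·u^2 = 7891, Σu^2·u^3 = 57563, Σu^3·u^3 = 427243.
Moment sums: Σu^2·w = 73359, Σu^3·w = 542591.
Determinant 7891·427243 − 57563² = 57875544.
m = (73359·427243 − 57563·542591)/57875544 = 13619188/7234443; c = (7891·542591 − 57563·73359)/57875544 = 7352683/7234443.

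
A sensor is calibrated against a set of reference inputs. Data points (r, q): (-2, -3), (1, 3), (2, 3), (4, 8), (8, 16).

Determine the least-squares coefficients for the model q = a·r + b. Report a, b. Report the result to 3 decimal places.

a = 1.899, b = 0.464

With design matrix A, AᵀA = [[89, 13]; [13, 5]] and Aᵀq = [175, 27]ᵀ.
Determinant 89·5 − 13² = 276.
a = (175·5 − 13·27)/276 = 131/69; b = (89·27 − 13·175)/276 = 32/69.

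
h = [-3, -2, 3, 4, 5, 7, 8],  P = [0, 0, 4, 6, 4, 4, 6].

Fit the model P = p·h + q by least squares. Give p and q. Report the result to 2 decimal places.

p = 0.53, q = 1.76

With design matrix A, AᵀA = [[176, 22]; [22, 7]] and AᵀP = [132, 24]ᵀ.
Δ = 176·7 − 22² = 748.
p = (132·7 − 22·24)/748 = 9/17; q = (176·24 − 22·132)/748 = 30/17.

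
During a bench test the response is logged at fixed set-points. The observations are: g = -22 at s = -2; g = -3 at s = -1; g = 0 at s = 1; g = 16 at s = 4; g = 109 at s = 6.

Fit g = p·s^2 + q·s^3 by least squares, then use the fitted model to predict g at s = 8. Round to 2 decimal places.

Setting ∂/∂p … = 0 gives: 1570·p + 8768·q = 4089;  8768·p + 50818·q = 24747.
(Σs^2·s^2 = 1570, Σs^2·s^3 = 8768, Σs^3·s^3 = 50818, Σs^2·g = 4089, Σs^3·g = 24747.)
Δ = 1570·50818 − 8768² = 2906436.
p = (4089·50818 − 8768·24747)/2906436 = -1531149/484406; q = (1570·24747 − 8768·4089)/2906436 = 500073/484406.
At s = 8: ĝ = (-1531149/484406)·(64) + (500073/484406)·(512) = 79021920/242203.

ĝ = 326.26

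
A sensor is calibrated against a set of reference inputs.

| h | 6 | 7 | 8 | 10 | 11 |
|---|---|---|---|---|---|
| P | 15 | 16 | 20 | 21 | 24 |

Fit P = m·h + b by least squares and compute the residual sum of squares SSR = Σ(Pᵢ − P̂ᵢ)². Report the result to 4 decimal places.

MᵀM·[m, b]ᵀ = MᵀP reads: 370·m + 42·b = 836;  42·m + 5·b = 96.
(Σh·h = 370, Σh = 42, Σ1 = 5, Σh·P = 836, ΣP = 96.)
Determinant 370·5 − 42² = 86.
m = (836·5 − 42·96)/86 = 74/43; b = (370·96 − 42·836)/86 = 204/43.
Residuals: -3/43, -34/43, 64/43, -41/43, 14/43; SSR = 166/43.

SSR = 3.8605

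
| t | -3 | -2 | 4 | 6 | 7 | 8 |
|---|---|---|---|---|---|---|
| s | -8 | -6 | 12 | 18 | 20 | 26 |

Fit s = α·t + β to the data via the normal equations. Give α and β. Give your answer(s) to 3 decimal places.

α = 2.994, β = 0.353

XᵀX·[α, β]ᵀ = Xᵀs reads: 178·α + 20·β = 540;  20·α + 6·β = 62.
Δ = 178·6 − 20² = 668.
α = (540·6 − 20·62)/668 = 500/167; β = (178·62 − 20·540)/668 = 59/167.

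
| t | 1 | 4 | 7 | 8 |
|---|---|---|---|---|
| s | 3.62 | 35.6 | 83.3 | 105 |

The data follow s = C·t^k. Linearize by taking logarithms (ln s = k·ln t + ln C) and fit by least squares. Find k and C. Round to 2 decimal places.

k = 1.62, C = 3.66

Taking logs, ln s = k·ln t + ln C, so regress ln s on ln t.
Over the data: Σln t = 5.4116, Σ(ln t)² = 10.0325, Σln s = 13.9352, Σln t·ln s = 23.2356.
Normal system: [[10.0325, 5.4116]; [5.4116, 4]]·[k, ln C]ᵀ = [23.2356, 13.9352]ᵀ.
Δ = 10.0325·4 − (5.4116)² = 10.8439; k = (23.2356·4 − 5.4116·13.9352)/10.8439 = 1.61658, ln C = (10.0325·13.9352 − 5.4116·23.2356)/10.8439 = 1.29671, so C = exp(1.29671) = 3.65726.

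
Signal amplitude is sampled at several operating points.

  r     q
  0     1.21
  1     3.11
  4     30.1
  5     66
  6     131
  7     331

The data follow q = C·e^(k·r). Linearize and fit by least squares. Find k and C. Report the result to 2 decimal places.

k = 0.78, C = 1.30

Taking logs, ln q = k·r + ln C, so regress ln q on r.
Σr = 23.0000, Σ(r)² = 127.0000, Σln q = 19.5967, Σr·ln q = 105.5670.
Normal system: [[127.0000, 23.0000]; [23.0000, 6]]·[k, ln C]ᵀ = [105.5670, 19.5967]ᵀ.
Solving (det = 233.0000): k = 0.78402, ln C = 0.26071, so C = exp(0.26071) = 1.29785.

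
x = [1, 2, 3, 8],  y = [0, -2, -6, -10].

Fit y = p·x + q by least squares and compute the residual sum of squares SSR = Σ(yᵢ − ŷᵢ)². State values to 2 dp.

SSR = 6.55

Entries of MᵀM: Σx·x = 78, Σx = 14, Σ1 = 4.
For Mᵀy: Σx·y = -102, Σy = -18.
So MᵀM·[p, q]ᵀ = Mᵀy: [[78, 14]; [14, 4]]·[p, q]ᵀ = [-102, -18]ᵀ.
Determinant 78·4 − 14² = 116.
p = ((-102)·4 − 14·(-18))/116 = -39/29; q = (78·(-18) − 14·(-102))/116 = 6/29.
Residuals: 33/29, 14/29, -63/29, 16/29; SSR = 190/29.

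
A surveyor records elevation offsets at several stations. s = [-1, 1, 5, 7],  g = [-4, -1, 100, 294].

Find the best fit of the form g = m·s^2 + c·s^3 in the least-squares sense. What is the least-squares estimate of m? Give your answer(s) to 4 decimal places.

XᵀX·[m, c]ᵀ = Xᵀg reads: 3028·m + 19932·c = 16901;  19932·m + 133276·c = 113345.
(Σs^2·s^2 = 3028, Σs^2·s^3 = 19932, Σs^3·s^3 = 133276, Σs^2·g = 16901, Σs^3·g = 113345.)
det = 3028·133276 − 19932² = 6275104.
m = (16901·133276 − 19932·113345)/6275104 = -38039/35654; c = (3028·113345 − 19932·16901)/6275104 = 792241/784388.

m = -1.0669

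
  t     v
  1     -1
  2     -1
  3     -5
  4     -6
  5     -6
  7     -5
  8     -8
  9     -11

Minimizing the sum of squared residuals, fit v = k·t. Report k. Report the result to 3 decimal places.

k = -1.084

Sums needed: Σt·t = 249.
And Σt·v = -270.
Hence k = -270 / 249 ≈ -1.08434.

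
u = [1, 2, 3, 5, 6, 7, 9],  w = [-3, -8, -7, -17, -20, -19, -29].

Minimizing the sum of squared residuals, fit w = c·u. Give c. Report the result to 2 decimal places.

c = -3.12

The normal system XᵀX·[c]ᵀ = Xᵀw is [[205]]·[c]ᵀ = [-639]ᵀ.
Hence c = -639 / 205 ≈ -3.11707.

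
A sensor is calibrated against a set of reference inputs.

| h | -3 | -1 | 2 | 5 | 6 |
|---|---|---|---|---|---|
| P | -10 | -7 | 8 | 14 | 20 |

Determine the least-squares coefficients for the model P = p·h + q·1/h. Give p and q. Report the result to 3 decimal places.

The normal equations are: 75·p + 5·q = 243;  5·p + (643/450)·q = 307/15.
(Σh·h = 75, Σh·1/h = 5, Σ1/h·1/h = 643/450, Σh·P = 243, Σ1/h·P = 307/15.)
Eliminating q: (643/450)·(row 1) − 5·(row 2) gives (493/6)·p = (643/450)·243 − 5·(307/15) = 36733/150, so p = 36733/12325.
Then q = ((307/15) − 5·(36733/12325))/(643/450) = 1920/493.

p = 2.980, q = 3.895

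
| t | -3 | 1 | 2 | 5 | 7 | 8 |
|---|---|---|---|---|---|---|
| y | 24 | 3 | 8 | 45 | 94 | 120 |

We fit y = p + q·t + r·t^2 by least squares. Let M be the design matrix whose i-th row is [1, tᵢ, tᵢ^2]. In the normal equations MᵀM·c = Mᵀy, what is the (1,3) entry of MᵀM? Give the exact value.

152

Row 1 ↔ basis 1, column 3 ↔ basis t^2, so (MᵀM)_{1,3} = Σᵢ t^2 = (1)·(9) + (1)·(1) + (1)·(4) + (1)·(25) + (1)·(49) + (1)·(64) = 152.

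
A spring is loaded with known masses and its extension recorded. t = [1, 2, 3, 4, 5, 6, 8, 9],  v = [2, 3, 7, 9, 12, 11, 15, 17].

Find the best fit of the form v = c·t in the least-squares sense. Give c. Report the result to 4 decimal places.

The normal system XᵀX·[c]ᵀ = Xᵀv is [[236]]·[c]ᵀ = [464]ᵀ.
c = 464/236 = 1.9661.

c = 1.9661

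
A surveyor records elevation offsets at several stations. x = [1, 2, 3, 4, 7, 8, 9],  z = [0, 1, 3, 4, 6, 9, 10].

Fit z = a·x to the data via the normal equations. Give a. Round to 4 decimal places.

Sums needed: Σx·x = 224.
Moment sums: Σx·z = 231.
Hence a = 231 / 224 ≈ 1.03125.

a = 1.0313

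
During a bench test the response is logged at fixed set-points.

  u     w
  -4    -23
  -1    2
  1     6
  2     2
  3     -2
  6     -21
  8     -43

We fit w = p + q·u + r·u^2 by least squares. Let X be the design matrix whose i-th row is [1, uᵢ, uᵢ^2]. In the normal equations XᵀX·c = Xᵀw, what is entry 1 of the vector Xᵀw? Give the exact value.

-79

Entry 1 ↔ basis 1, so (Xᵀw)_{1} = Σᵢ wᵢ = (1)·(-23) + (1)·(2) + (1)·(6) + (1)·(2) + (1)·(-2) + (1)·(-21) + (1)·(-43) = -79.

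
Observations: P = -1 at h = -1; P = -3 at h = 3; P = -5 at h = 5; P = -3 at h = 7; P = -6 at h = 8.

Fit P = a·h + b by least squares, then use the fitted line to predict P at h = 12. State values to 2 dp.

Normal-equation sums: Σh·h = 148, Σh = 22, Σ1 = 5.
Right-hand side: Σh·P = -102, ΣP = -18.
So MᵀM·[a, b]ᵀ = MᵀP: [[148, 22]; [22, 5]]·[a, b]ᵀ = [-102, -18]ᵀ.
det = 148·5 − 22² = 256.
a = ((-102)·5 − 22·(-18))/256 = -57/128; b = (148·(-18) − 22·(-102))/256 = -105/64.
At h = 12: P̂ = (-57/128)·(12) + (-105/64)·(1) = -447/64.

P̂ = -6.98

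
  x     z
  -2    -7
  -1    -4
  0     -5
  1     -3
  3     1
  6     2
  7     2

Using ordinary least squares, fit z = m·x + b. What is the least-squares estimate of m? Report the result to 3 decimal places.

AᵀA·[m, b]ᵀ = Aᵀz reads: 100·m + 14·b = 44;  14·m + 7·b = -14.
Eliminating b: 7·(row 1) − 14·(row 2) gives 504·m = 7·44 − 14·(-14) = 504, so m = 1.
Then b = ((-14) − 14·1)/7 = -4.

m = 1.000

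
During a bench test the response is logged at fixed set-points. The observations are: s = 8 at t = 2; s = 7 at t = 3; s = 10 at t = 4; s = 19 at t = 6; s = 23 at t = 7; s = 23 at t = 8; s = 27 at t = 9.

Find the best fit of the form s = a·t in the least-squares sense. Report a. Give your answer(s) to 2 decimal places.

a = 3.01

Entries of XᵀX: Σt·t = 259.
And Σt·s = 779.
a = 779/259 = 3.00772.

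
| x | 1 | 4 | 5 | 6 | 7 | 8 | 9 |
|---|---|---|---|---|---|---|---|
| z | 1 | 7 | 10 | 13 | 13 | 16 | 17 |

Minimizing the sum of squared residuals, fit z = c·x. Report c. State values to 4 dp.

c = 1.9449

With design matrix M, MᵀM = [[272]] and Mᵀz = [529]ᵀ.
Hence c = 529 / 272 ≈ 1.94485.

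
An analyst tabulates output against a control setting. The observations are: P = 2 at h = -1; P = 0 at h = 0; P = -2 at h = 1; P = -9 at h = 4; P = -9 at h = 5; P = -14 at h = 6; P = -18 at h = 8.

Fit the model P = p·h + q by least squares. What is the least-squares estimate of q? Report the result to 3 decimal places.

q = 0.104

The normal equations are: 143·p + 23·q = -313;  23·p + 7·q = -50.
Determinant 143·7 − 23² = 472.
p = ((-313)·7 − 23·(-50))/472 = -1041/472; q = (143·(-50) − 23·(-313))/472 = 49/472.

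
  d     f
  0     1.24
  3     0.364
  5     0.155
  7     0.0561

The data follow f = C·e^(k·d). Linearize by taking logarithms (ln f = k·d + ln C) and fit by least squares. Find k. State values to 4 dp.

k = -0.4389

Linearized form: ln f = k·d + ln C. From the 4 transformed points,
Σd = 15.0000, Σ(d)² = 83.0000, Σln f = -5.5404, Σd·ln f = -32.5178.
Equations: 83.0000·k + 15.0000·ln C = -32.5178;  15.0000·k + 4·ln C = -5.5404.
Solving (det = 107.0000): k = -0.43892, ln C = 0.26084.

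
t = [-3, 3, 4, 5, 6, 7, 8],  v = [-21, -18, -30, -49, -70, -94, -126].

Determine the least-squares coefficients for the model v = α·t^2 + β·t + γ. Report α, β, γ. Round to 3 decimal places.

Normal-equation sums: Σt^2·t^2 = 8836, Σt^2·t = 1260, Σt^2 = 208, Σt·t = 208, Σt = 30, Σ1 = 7.
And Σt^2·v = -17246, Σt·v = -2442, Σv = -408.
Normal equations: [[8836, 1260, 208]; [1260, 208, 30]; [208, 30, 7]]·[α, β, γ]ᵀ = [-17246, -2442, -408]ᵀ.
Solving the 3×3 system (Gaussian elimination) gives α = -1439/714, β = 74/119, γ = -380/357.

α = -2.015, β = 0.622, γ = -1.064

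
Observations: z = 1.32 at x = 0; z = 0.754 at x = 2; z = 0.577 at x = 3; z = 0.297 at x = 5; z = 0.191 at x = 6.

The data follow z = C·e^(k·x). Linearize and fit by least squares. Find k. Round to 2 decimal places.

k = -0.32

With ln zᵢ as the transformed response and xᵢ as the regressor:
Sums: Σx = 16.0000, Σ(x)² = 74.0000, Σln z = -3.4241, Σx·ln z = -18.2175.
Normal system: [[74.0000, 16.0000]; [16.0000, 5]]·[k, ln C]ᵀ = [-18.2175, -3.4241]ᵀ.
Solving (det = 114.0000): k = -0.31843, ln C = 0.33414.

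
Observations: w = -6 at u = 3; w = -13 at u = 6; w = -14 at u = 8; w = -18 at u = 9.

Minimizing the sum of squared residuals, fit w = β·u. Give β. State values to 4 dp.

β = -1.9474

Normal-equation sums: Σu·u = 190.
For Xᵀw: Σu·w = -370.
XᵀX·[β]ᵀ = Xᵀw becomes [[190]]·[β]ᵀ = [-370]ᵀ.
β = (-370)/190 = -1.94737.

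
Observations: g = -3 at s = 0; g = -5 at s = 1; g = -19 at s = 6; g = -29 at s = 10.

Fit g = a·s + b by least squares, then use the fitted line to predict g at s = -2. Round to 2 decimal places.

ĝ = 2.51

With design matrix X, XᵀX = [[137, 17]; [17, 4]] and Xᵀg = [-409, -56]ᵀ.
Determinant 137·4 − 17² = 259.
a = ((-409)·4 − 17·(-56))/259 = -684/259; b = (137·(-56) − 17·(-409))/259 = -719/259.
At s = -2: ĝ = (-684/259)·(-2) + (-719/259)·(1) = 649/259.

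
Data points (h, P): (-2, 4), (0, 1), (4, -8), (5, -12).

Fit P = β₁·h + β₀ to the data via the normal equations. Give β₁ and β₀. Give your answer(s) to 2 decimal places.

Forming AᵀA = [[45, 7]; [7, 4]] and AᵀP = [-100, -15]ᵀ gives AᵀA·[β₁, β₀]ᵀ = AᵀP.
Eliminating β₀: 4·(row 1) − 7·(row 2) gives 131·β₁ = 4·(-100) − 7·(-15) = -295, so β₁ = -295/131.
Then β₀ = ((-15) − 7·(-295/131))/4 = 25/131.

β₁ = -2.25, β₀ = 0.19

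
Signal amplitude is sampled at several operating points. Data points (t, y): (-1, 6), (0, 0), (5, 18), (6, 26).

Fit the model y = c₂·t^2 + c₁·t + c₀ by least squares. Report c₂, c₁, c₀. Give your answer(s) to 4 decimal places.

c₂ = 1.1667, c₁ = -2.7252, c₀ = 1.2297

With design matrix A, AᵀA = [[1922, 340, 62]; [340, 62, 10]; [62, 10, 4]] and Aᵀy = [1392, 240, 50]ᵀ.
Inverting the 3×3 Gram matrix, [c₂, c₁, c₀]ᵀ = [7/6, -605/222, 91/74]ᵀ.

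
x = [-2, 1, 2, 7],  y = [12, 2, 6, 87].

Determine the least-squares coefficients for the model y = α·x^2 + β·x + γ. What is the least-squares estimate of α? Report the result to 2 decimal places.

α = 1.96

Forming AᵀA = [[2434, 344, 58]; [344, 58, 8]; [58, 8, 4]] and Aᵀy = [4337, 599, 107]ᵀ gives AᵀA·[α, β, γ]ᵀ = Aᵀy.
Inverting the 3×3 Gram matrix, [α, β, γ]ᵀ = [9737/4974, -2421/1658, 3197/2487]ᵀ.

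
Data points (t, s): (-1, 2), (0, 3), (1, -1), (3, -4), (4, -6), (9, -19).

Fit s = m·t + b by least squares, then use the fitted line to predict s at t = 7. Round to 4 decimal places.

Forming MᵀM = [[108, 16]; [16, 6]] and Mᵀs = [-210, -25]ᵀ gives MᵀM·[m, b]ᵀ = Mᵀs.
Determinant 108·6 − 16² = 392.
m = ((-210)·6 − 16·(-25))/392 = -215/98; b = (108·(-25) − 16·(-210))/392 = 165/98.
At t = 7: ŝ = (-215/98)·(7) + (165/98)·(1) = -670/49.

ŝ = -13.6735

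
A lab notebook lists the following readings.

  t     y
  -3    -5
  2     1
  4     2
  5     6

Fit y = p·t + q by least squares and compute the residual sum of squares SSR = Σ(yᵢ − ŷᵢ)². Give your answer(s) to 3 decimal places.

Setting ∂/∂p … = 0 gives: 54·p + 8·q = 55;  8·p + 4·q = 4.
(Σt·t = 54, Σt = 8, Σ1 = 4, Σt·y = 55, Σy = 4.)
Determinant 54·4 − 8² = 152.
p = (55·4 − 8·4)/152 = 47/38; q = (54·4 − 8·55)/152 = -28/19.
Residuals: 7/38, 0, -28/19, 49/38; SSR = 147/38.

SSR = 3.868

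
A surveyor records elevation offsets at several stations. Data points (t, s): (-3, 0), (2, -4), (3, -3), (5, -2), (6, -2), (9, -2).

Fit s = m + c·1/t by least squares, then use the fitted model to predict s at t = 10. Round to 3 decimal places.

Normal-equation sums: Σ1 = 6, Σ1/t = 44/45, Σ1/t·1/t = 2237/4050.
Moment sums: Σs = -13, Σ1/t·s = -178/45.
So AᵀA·[m, c]ᵀ = Aᵀs: [[6, 44/45]; [44/45, 2237/4050]]·[m, c]ᵀ = [-13, -178/45]ᵀ.
Eliminating c: (2237/4050)·(row 1) − (44/45)·(row 2) gives (191/81)·m = (2237/4050)·(-13) − (44/45)·(-178/45) = -13417/4050, so m = -13417/9550.
Then c = ((-178/45) − (44/45)·(-13417/9550))/(2237/4050) = -4464/955.
At t = 10: ŝ = (-13417/9550)·(1) + (-4464/955)·(1/10) = -17881/9550.

ŝ = -1.872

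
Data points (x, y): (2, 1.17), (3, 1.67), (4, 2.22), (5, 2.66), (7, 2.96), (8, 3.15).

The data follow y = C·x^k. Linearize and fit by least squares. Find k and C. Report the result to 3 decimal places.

Taking logs, ln y = k·ln x + ln C, so regress ln y on ln x.
AᵀA = [[14.3101, 8.8128]; [8.8128, 6]], rhs = [7.8500, 4.6783]ᵀ  (here Σln x = 8.8128, Σ(ln x)² = 14.3101, Σln y = 4.6783, Σln x·ln y = 7.8500).
Slope k = (n·Σln x·ln y − Σln x·Σln y)/(n·Σ(ln x)² − (Σln x)²) = (6·7.8500 − 8.8128·4.6783)/8.1947 = 0.71647; ln C = (Σln y − k·Σln x)/n = -0.27265, so C = exp(-0.27265) = 0.76136.

k = 0.716, C = 0.761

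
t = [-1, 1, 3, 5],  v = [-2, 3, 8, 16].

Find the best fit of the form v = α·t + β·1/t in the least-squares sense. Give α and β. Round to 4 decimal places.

Compute the Gram sums: Σt·t = 36, Σt·1/t = 4, Σ1/t·1/t = 484/225.
Right-hand side: Σt·v = 109, Σ1/t·v = 163/15.
Determinant 36·(484/225) − 4² = 1536/25.
α = (109·(484/225) − 4·(163/15))/(1536/25) = 1343/432; β = (36·(163/15) − 4·109)/(1536/25) = -35/48.

α = 3.1088, β = -0.7292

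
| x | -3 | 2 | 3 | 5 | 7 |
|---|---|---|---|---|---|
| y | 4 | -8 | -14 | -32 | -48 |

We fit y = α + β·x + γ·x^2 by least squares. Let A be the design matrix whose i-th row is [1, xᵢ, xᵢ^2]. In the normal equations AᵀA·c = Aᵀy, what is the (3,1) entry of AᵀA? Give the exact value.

Row 3 ↔ basis x^2, column 1 ↔ basis 1, so (AᵀA)_{3,1} = Σᵢ x^2 = (9)·(1) + (4)·(1) + (9)·(1) + (25)·(1) + (49)·(1) = 96.

96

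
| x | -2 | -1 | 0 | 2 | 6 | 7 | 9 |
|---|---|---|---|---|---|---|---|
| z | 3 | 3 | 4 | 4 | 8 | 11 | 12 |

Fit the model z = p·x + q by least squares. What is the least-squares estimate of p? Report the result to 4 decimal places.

With design matrix A, AᵀA = [[175, 21]; [21, 7]] and Aᵀz = [232, 45]ᵀ.
det = 175·7 − 21² = 784.
p = (232·7 − 21·45)/784 = 97/112; q = (175·45 − 21·232)/784 = 429/112.

p = 0.8661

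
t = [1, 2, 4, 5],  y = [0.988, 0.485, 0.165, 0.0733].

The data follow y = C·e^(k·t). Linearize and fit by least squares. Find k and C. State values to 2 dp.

With ln yᵢ as the transformed response and tᵢ as the regressor:
Σt = 12.0000, Σ(t)² = 46.0000, Σln y = -5.1507, Σt·ln y = -21.7325.
Normal system: [[46.0000, 12.0000]; [12.0000, 4]]·[k, ln C]ᵀ = [-21.7325, -5.1507]ᵀ.
Δ = 46.0000·4 − (12.0000)² = 40.0000; k = (-21.7325·4 − 12.0000·-5.1507)/40.0000 = -0.62804, ln C = (46.0000·-5.1507 − 12.0000·-21.7325)/40.0000 = 0.59646, so C = exp(0.59646) = 1.81569.

k = -0.63, C = 1.82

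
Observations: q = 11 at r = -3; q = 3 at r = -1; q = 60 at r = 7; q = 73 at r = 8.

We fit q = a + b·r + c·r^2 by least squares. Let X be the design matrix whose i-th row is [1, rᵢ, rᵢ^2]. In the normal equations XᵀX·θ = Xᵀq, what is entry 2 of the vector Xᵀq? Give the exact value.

Entry 2 ↔ basis r, so (Xᵀq)_{2} = Σᵢ (r)·qᵢ = (-3)·(11) + (-1)·(3) + (7)·(60) + (8)·(73) = 968.

968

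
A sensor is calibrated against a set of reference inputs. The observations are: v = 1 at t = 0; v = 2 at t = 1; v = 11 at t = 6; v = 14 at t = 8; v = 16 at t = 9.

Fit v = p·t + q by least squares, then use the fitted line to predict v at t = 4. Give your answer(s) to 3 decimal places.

v̂ = 7.449

Normal-equation sums: Σt·t = 182, Σt = 24, Σ1 = 5.
Moment sums: Σt·v = 324, Σv = 44.
Normal equations: [[182, 24]; [24, 5]]·[p, q]ᵀ = [324, 44]ᵀ.
det = 182·5 − 24² = 334.
p = (324·5 − 24·44)/334 = 282/167; q = (182·44 − 24·324)/334 = 116/167.
At t = 4: v̂ = (282/167)·(4) + (116/167)·(1) = 1244/167.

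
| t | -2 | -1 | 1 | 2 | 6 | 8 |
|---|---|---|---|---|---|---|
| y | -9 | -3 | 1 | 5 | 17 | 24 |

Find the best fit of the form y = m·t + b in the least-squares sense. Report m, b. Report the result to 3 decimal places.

m = 3.159, b = -1.539

With design matrix X, XᵀX = [[110, 14]; [14, 6]] and Xᵀy = [326, 35]ᵀ.
Determinant 110·6 − 14² = 464.
m = (326·6 − 14·35)/464 = 733/232; b = (110·35 − 14·326)/464 = -357/232.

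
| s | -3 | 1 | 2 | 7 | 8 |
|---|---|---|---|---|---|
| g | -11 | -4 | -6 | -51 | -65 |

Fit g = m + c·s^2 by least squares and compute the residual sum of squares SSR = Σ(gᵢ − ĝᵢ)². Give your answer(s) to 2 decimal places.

Entries of AᵀA: Σ1 = 5, Σs^2 = 127, Σs^2·s^2 = 6595.
For Aᵀg: Σg = -137, Σs^2·g = -6786.
AᵀA·[m, c]ᵀ = Aᵀg becomes [[5, 127]; [127, 6595]]·[m, c]ᵀ = [-137, -6786]ᵀ.
Eliminating c: 6595·(row 1) − 127·(row 2) gives 16846·m = 6595·(-137) − 127·(-6786) = -41693, so m = -41693/16846.
Then c = ((-6786) − 127·(-41693/16846))/6595 = -16531/16846.
Residuals: 2583/8423, -4580/8423, 6741/16846, -3717/8423, 4687/16846; SSR = 13847/16846.

SSR = 0.82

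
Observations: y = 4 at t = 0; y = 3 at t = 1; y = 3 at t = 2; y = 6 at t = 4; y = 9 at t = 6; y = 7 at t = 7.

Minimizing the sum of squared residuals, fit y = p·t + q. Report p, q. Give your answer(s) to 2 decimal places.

p = 0.75, q = 2.85

From the data, Σt·t = 106, Σt = 20, Σ1 = 6.
Right-hand side: Σt·y = 136, Σy = 32.
So MᵀM·[p, q]ᵀ = Mᵀy: [[106, 20]; [20, 6]]·[p, q]ᵀ = [136, 32]ᵀ.
det = 106·6 − 20² = 236.
p = (136·6 − 20·32)/236 = 44/59; q = (106·32 − 20·136)/236 = 168/59.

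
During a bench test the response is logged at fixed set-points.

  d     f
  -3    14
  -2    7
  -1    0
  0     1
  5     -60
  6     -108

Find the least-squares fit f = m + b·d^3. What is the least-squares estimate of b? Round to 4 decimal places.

b = -0.5012

Normal-equation sums: Σ1 = 6, Σd^3 = 305, Σd^3·d^3 = 63075.
For Xᵀf: Σf = -146, Σd^3·f = -31262.
det = 6·63075 − 305² = 285425.
m = ((-146)·63075 − 305·(-31262))/285425 = 65192/57085; b = (6·(-31262) − 305·(-146))/285425 = -143042/285425.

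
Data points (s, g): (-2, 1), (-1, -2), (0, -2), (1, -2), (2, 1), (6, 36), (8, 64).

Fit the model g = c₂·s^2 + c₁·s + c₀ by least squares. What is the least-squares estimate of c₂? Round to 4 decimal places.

c₂ = 1.0300

The normal system AᵀA·[c₂, c₁, c₀]ᵀ = Aᵀg is [[5426, 728, 110]; [728, 110, 14]; [110, 14, 7]]·[c₂, c₁, c₀]ᵀ = [5396, 728, 96]ᵀ.
Row-reducing yields c₂ = 27114/26323, c₁ = 4088/26323, c₀ = -73252/26323.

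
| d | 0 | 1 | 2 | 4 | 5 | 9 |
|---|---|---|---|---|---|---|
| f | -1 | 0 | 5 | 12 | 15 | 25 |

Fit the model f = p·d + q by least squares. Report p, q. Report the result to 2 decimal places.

With design matrix X, XᵀX = [[127, 21]; [21, 6]] and Xᵀf = [358, 56]ᵀ.
det = 127·6 − 21² = 321.
p = (358·6 − 21·56)/321 = 324/107; q = (127·56 − 21·358)/321 = -406/321.

p = 3.03, q = -1.26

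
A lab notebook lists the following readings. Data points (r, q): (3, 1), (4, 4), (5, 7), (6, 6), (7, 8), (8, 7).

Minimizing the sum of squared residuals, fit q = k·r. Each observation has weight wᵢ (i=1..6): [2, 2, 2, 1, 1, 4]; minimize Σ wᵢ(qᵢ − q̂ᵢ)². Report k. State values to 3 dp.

k = 0.961

MᵀWM·[k]ᵀ = MᵀWq reads: 441·k = 424.
k = 424/441 = 0.961451.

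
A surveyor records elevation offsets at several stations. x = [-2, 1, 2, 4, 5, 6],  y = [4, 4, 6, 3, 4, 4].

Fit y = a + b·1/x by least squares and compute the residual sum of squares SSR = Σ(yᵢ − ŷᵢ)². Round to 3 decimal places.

The normal system MᵀM·[a, b]ᵀ = Mᵀy is [[6, 97/60]; [97/60, 5869/3600]]·[a, b]ᵀ = [25, 433/60]ᵀ.
Eliminating b: (5869/3600)·(row 1) − (97/60)·(row 2) gives (5161/720)·a = (5869/3600)·25 − (97/60)·(433/60) = 2909/100, so a = 104724/25805.
Then b = ((433/60) − (97/60)·(104724/25805))/(5869/3600) = 2076/5161.
Residuals: 3686/25805, -11884/25805, 44916/25805, -29904/25805, -716/5161, -3234/25805; SSR = 119736/25805.

SSR = 4.640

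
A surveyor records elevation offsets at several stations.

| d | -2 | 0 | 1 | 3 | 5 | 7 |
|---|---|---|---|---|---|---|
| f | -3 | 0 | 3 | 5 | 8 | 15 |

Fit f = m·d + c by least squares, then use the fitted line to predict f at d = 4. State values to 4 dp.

f̂ = 7.7892

Normal-equation sums: Σd·d = 88, Σd = 14, Σ1 = 6.
And Σd·f = 169, Σf = 28.
XᵀX·[m, c]ᵀ = Xᵀf becomes [[88, 14]; [14, 6]]·[m, c]ᵀ = [169, 28]ᵀ.
Determinant 88·6 − 14² = 332.
m = (169·6 − 14·28)/332 = 311/166; c = (88·28 − 14·169)/332 = 49/166.
At d = 4: f̂ = (311/166)·(4) + (49/166)·(1) = 1293/166.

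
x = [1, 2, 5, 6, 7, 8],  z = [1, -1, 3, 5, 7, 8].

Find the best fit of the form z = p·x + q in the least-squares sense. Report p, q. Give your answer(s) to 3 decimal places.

AᵀA·[p, q]ᵀ = Aᵀz reads: 179·p + 29·q = 157;  29·p + 6·q = 23.
Determinant 179·6 − 29² = 233.
p = (157·6 − 29·23)/233 = 275/233; q = (179·23 − 29·157)/233 = -436/233.

p = 1.180, q = -1.871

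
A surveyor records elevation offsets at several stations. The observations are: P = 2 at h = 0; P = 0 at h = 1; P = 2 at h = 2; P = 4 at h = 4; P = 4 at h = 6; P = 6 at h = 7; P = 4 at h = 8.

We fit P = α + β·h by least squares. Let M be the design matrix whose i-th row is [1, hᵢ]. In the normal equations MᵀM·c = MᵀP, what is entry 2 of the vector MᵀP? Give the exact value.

118

Entry 2 ↔ basis h, so (MᵀP)_{2} = Σᵢ (h)·Pᵢ = (0)·(2) + (1)·(0) + (2)·(2) + (4)·(4) + (6)·(4) + (7)·(6) + (8)·(4) = 118.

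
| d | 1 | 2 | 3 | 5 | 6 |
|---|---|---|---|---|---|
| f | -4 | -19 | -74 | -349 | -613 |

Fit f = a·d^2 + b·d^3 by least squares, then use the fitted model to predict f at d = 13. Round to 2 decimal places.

f̂ = -6413.26

MᵀM·[a, b]ᵀ = Mᵀf reads: 2019·a + 11177·b = -31539;  11177·a + 63075·b = -178187.
(Σd^2·d^2 = 2019, Σd^2·d^3 = 11177, Σd^3·d^3 = 63075, Σd^2·f = -31539, Σd^3·f = -178187.)
Determinant 2019·63075 − 11177² = 2423096.
a = ((-31539)·63075 − 11177·(-178187))/2423096 = 87449/93196; b = (2019·(-178187) − 11177·(-31539))/2423096 = -278775/93196.
At d = 13: f̂ = (87449/93196)·(169) + (-278775/93196)·(2197) = -298844897/46598.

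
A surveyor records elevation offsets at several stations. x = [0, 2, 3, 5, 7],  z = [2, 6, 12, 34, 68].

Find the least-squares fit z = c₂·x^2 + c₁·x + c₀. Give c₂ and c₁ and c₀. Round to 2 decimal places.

c₂ = 1.51, c₁ = -1.17, c₀ = 2.06

From the data, Σx^2·x^2 = 3123, Σx^2·x = 503, Σx^2 = 87, Σx·x = 87, Σx = 17, Σ1 = 5.
Right-hand side: Σx^2·z = 4314, Σx·z = 694, Σz = 122.
Inverting the 3×3 Gram matrix, [c₂, c₁, c₀]ᵀ = [7666/5071, -5910/5071, 10438/5071]ᵀ.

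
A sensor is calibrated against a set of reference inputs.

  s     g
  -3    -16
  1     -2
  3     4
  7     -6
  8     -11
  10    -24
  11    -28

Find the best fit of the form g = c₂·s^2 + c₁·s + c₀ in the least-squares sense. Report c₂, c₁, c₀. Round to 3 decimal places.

The normal system AᵀA·[c₂, c₁, c₀]ᵀ = Aᵀg is [[31301, 3187, 353]; [3187, 353, 37]; [353, 37, 7]]·[c₂, c₁, c₀]ᵀ = [-6896, -620, -83]ᵀ.
Row-reducing yields c₂ = -655181/1329378, c₁ = 3967453/1329378, c₀ = -615601/221563.

c₂ = -0.493, c₁ = 2.984, c₀ = -2.778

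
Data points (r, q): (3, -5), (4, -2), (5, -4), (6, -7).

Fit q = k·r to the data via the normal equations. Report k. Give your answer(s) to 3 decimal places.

Normal-equation sums: Σr·r = 86.
Moment sums: Σr·q = -85.
So MᵀM·[k]ᵀ = Mᵀq: [[86]]·[k]ᵀ = [-85]ᵀ.
Hence k = -85 / 86 ≈ -0.988372.

k = -0.988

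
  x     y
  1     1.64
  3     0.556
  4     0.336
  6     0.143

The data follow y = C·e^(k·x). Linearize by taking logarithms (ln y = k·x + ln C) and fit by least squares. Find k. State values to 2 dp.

Taking logs, ln y = k·x + ln C, so regress ln y on x.
Σx = 14.0000, Σ(x)² = 62.0000, Σln y = -3.1278, Σx·ln y = -17.2983.
Normal system: [[62.0000, 14.0000]; [14.0000, 4]]·[k, ln C]ᵀ = [-17.2983, -3.1278]ᵀ.
Slope k = (n·Σx·ln y − Σx·Σln y)/(n·Σ(x)² − (Σx)²) = (4·-17.2983 − 14.0000·-3.1278)/52.0000 = -0.48853; ln C = (Σln y − k·Σx)/n = 0.92788.

k = -0.49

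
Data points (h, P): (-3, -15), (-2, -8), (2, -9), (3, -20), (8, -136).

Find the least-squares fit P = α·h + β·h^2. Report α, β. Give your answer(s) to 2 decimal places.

With design matrix X, XᵀX = [[90, 512]; [512, 4290]] and XᵀP = [-1105, -9087]ᵀ.
Determinant 90·4290 − 512² = 123956.
α = ((-1105)·4290 − 512·(-9087))/123956 = -6279/8854; β = (90·(-9087) − 512·(-1105))/123956 = -18005/8854.

α = -0.71, β = -2.03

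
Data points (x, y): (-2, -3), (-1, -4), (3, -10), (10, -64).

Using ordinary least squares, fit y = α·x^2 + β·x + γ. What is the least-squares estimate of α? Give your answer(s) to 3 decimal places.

From the data, Σx^2·x^2 = 10098, Σx^2·x = 1018, Σx^2 = 114, Σx·x = 114, Σx = 10, Σ1 = 4.
Moment sums: Σx^2·y = -6506, Σx·y = -660, Σy = -81.
So MᵀM·[α, β, γ]ᵀ = Mᵀy: [[10098, 1018, 114]; [1018, 114, 10]; [114, 10, 4]]·[α, β, γ]ᵀ = [-6506, -660, -81]ᵀ.
Row-reducing yields α = -19115/36136, β = -28325/36136, γ = -29041/9034.

α = -0.529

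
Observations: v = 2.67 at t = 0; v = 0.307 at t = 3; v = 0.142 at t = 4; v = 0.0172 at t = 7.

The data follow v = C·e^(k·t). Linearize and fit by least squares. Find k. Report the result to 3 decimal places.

k = -0.722

Taking logs, ln v = k·t + ln C, so regress ln v on t.
Σt = 14.0000, Σ(t)² = 74.0000, Σln v = -6.2136, Σt·ln v = -39.7904.
Equations: 74.0000·k + 14.0000·ln C = -39.7904;  14.0000·k + 4·ln C = -6.2136.
Solving (det = 100.0000): k = -0.72171, ln C = 0.97258.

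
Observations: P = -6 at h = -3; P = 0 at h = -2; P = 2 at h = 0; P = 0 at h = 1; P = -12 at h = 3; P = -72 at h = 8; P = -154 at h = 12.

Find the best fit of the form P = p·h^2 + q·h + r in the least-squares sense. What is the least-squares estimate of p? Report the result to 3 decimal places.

Compute the Gram sums: Σh^2·h^2 = 25011, Σh^2·h = 2233, Σh^2 = 231, Σh·h = 231, Σh = 19, Σ1 = 7.
Moment sums: Σh^2·P = -26946, Σh·P = -2442, ΣP = -242.
XᵀX·[p, q, r]ᵀ = XᵀP becomes [[25011, 2233, 231]; [2233, 231, 19]; [231, 19, 7]]·[p, q, r]ᵀ = [-26946, -2442, -242]ᵀ.
Row-reducing yields p = -936296/946169, q = -147576/135167, r = 141614/135167.

p = -0.990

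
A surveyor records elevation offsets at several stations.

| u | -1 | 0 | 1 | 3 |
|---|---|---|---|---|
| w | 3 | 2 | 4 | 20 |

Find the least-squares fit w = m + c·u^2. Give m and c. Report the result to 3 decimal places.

m = 1.659, c = 2.033

Normal-equation sums: Σ1 = 4, Σu^2 = 11, Σu^2·u^2 = 83.
Moment sums: Σw = 29, Σu^2·w = 187.
So AᵀA·[m, c]ᵀ = Aᵀw: [[4, 11]; [11, 83]]·[m, c]ᵀ = [29, 187]ᵀ.
Eliminating c: 83·(row 1) − 11·(row 2) gives 211·m = 83·29 − 11·187 = 350, so m = 350/211.
Then c = (187 − 11·(350/211))/83 = 429/211.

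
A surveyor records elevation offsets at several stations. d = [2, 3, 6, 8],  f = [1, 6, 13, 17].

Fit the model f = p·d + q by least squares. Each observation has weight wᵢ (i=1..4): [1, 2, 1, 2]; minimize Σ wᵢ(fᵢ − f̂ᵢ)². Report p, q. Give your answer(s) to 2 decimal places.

The normal system MᵀWM·[p, q]ᵀ = MᵀWf is [[186, 30]; [30, 6]]·[p, q]ᵀ = [388, 60]ᵀ.
det = 186·6 − 30² = 216.
p = (388·6 − 30·60)/216 = 22/9; q = (186·60 − 30·388)/216 = -20/9.

p = 2.44, q = -2.22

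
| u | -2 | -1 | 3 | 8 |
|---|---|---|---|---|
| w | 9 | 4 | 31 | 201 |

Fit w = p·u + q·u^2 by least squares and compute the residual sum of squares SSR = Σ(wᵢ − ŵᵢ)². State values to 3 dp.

Forming MᵀM = [[78, 530]; [530, 4194]] and Mᵀw = [1679, 13183]ᵀ gives MᵀM·[p, q]ᵀ = Mᵀw.
Eliminating q: 4194·(row 1) − 530·(row 2) gives 46232·p = 4194·1679 − 530·13183 = 54736, so p = 6842/5779.
Then q = (13183 − 530·(6842/5779))/4194 = 34601/11558.
Residuals: -3507/5779, 25315/11558, 5837/11558, -389/5779; SSR = 62703/11558.

SSR = 5.425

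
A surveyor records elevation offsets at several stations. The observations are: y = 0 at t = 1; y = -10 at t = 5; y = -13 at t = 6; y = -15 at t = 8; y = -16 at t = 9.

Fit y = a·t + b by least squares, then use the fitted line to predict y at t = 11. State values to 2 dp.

ŷ = -21.36

Entries of AᵀA: Σt·t = 207, Σt = 29, Σ1 = 5.
For Aᵀy: Σt·y = -392, Σy = -54.
Normal equations: [[207, 29]; [29, 5]]·[a, b]ᵀ = [-392, -54]ᵀ.
det = 207·5 − 29² = 194.
a = ((-392)·5 − 29·(-54))/194 = -197/97; b = (207·(-54) − 29·(-392))/194 = 95/97.
At t = 11: ŷ = (-197/97)·(11) + (95/97)·(1) = -2072/97.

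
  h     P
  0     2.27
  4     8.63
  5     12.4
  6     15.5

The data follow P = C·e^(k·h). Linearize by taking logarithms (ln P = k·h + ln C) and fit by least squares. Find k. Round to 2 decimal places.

Taking logs, ln P = k·h + ln C, so regress ln P on h.
Σh = 15.0000, Σ(h)² = 77.0000, Σln P = 8.2336, Σh·ln P = 37.6545.
Equations: 77.0000·k + 15.0000·ln C = 37.6545;  15.0000·k + 4·ln C = 8.2336.
Solving (det = 83.0000): k = 0.32668, ln C = 0.83333.

k = 0.33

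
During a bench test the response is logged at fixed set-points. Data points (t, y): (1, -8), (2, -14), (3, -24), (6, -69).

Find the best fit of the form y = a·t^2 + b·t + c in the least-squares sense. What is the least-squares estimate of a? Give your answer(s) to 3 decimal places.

From the data, Σt^2·t^2 = 1394, Σt^2·t = 252, Σt^2 = 50, Σt·t = 50, Σt = 12, Σ1 = 4.
Right-hand side: Σt^2·y = -2764, Σt·y = -522, Σy = -115.
MᵀM·[a, b, c]ᵀ = Mᵀy becomes [[1394, 252, 50]; [252, 50, 12]; [50, 12, 4]]·[a, b, c]ᵀ = [-2764, -522, -115]ᵀ.
Inverting the 3×3 Gram matrix, [a, b, c]ᵀ = [-517/362, -405/181, -1515/362]ᵀ.

a = -1.428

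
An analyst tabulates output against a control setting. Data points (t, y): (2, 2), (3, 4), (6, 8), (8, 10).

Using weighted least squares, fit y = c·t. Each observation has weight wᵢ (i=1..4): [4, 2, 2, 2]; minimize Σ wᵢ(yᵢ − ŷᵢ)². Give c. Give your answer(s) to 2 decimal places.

c = 1.26

Entries of MᵀWM: Σwᵢ·t·t = 234.
And Σwᵢ·t·y = 296.
Normal equations: [[234]]·[c]ᵀ = [296]ᵀ.
Hence c = 296 / 234 ≈ 1.26496.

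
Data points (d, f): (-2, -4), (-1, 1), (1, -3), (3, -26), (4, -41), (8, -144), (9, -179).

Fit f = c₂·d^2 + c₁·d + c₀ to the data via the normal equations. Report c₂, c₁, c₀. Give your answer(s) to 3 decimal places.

c₂ = -1.945, c₁ = -2.405, c₀ = -0.106

With design matrix X, XᵀX = [[11012, 1324, 176]; [1324, 176, 22]; [176, 22, 7]] and Xᵀf = [-24623, -3001, -396]ᵀ.
Row-reducing yields c₂ = -7775/3997, c₁ = -38445/15988, c₀ = -121/1142.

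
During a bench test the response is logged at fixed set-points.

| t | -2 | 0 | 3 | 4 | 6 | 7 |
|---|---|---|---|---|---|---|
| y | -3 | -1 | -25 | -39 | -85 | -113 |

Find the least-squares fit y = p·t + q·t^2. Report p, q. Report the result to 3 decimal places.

p = -2.186, q = -1.989

Sums needed: Σt·t = 114, Σt·t^2 = 642, Σt^2·t^2 = 4050.
And Σt·y = -1526, Σt^2·y = -9458.
XᵀX·[p, q]ᵀ = Xᵀy becomes [[114, 642]; [642, 4050]]·[p, q]ᵀ = [-1526, -9458]ᵀ.
Eliminating q: 4050·(row 1) − 642·(row 2) gives 49536·p = 4050·(-1526) − 642·(-9458) = -108264, so p = -4511/2064.
Then q = ((-9458) − 642·(-4511/2064))/4050 = -4105/2064.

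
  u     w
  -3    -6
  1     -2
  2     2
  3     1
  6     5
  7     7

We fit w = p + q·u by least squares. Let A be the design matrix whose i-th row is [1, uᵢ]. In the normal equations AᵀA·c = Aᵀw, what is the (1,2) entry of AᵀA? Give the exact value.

Row 1 ↔ basis 1, column 2 ↔ basis u, so (AᵀA)_{1,2} = Σᵢ u = (1)·(-3) + (1)·(1) + (1)·(2) + (1)·(3) + (1)·(6) + (1)·(7) = 16.

16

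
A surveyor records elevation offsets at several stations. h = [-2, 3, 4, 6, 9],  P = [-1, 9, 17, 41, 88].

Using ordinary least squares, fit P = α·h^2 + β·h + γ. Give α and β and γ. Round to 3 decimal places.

α = 1.005, β = 1.102, γ = -2.957

Entries of MᵀM: Σh^2·h^2 = 8210, Σh^2·h = 1028, Σh^2 = 146, Σh·h = 146, Σh = 20, Σ1 = 5.
Right-hand side: Σh^2·P = 8953, Σh·P = 1135, ΣP = 154.
MᵀM·[α, β, γ]ᵀ = MᵀP becomes [[8210, 1028, 146]; [1028, 146, 20]; [146, 20, 5]]·[α, β, γ]ᵀ = [8953, 1135, 154]ᵀ.
Row-reducing yields α = 17687/17598, β = 19399/17598, γ = -1239/419.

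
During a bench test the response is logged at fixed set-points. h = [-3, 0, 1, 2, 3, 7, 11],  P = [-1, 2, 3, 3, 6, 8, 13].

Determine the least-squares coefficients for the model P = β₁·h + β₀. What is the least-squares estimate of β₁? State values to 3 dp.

Forming AᵀA = [[193, 21]; [21, 7]] and AᵀP = [229, 34]ᵀ gives AᵀA·[β₁, β₀]ᵀ = AᵀP.
Δ = 193·7 − 21² = 910.
β₁ = (229·7 − 21·34)/910 = 127/130; β₀ = (193·34 − 21·229)/910 = 1753/910.

β₁ = 0.977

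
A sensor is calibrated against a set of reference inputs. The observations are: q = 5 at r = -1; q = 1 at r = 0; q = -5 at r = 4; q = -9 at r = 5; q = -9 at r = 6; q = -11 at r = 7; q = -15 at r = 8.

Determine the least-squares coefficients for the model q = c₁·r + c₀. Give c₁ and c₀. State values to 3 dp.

Compute the Gram sums: Σr·r = 191, Σr = 29, Σ1 = 7.
And Σr·q = -321, Σq = -43.
So AᵀA·[c₁, c₀]ᵀ = Aᵀq: [[191, 29]; [29, 7]]·[c₁, c₀]ᵀ = [-321, -43]ᵀ.
det = 191·7 − 29² = 496.
c₁ = ((-321)·7 − 29·(-43))/496 = -125/62; c₀ = (191·(-43) − 29·(-321))/496 = 137/62.

c₁ = -2.016, c₀ = 2.210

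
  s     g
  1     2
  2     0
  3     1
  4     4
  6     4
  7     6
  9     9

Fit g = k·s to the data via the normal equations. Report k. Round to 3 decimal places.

k = 0.857

Setting ∂/∂k … = 0 gives: 196·k = 168.
k = 168/196 = 0.857143.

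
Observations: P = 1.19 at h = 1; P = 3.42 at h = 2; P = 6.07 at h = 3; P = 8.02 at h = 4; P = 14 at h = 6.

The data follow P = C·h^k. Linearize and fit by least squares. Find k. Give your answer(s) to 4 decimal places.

k = 1.3662

Linearized form: ln P = k·ln h + ln C. From the 5 transformed points,
Σln h = 4.9698, Σ(ln h)² = 6.8196, Σln P = 7.9279, Σln h·ln P = 10.4482.
Equations: 6.8196·k + 4.9698·ln C = 10.4482;  4.9698·k + 5·ln C = 7.9279.
Δ = 6.8196·5 − (4.9698)² = 9.3990; k = (10.4482·5 − 4.9698·7.9279)/9.3990 = 1.36619, ln C = (6.8196·7.9279 − 4.9698·10.4482)/9.3990 = 0.22765.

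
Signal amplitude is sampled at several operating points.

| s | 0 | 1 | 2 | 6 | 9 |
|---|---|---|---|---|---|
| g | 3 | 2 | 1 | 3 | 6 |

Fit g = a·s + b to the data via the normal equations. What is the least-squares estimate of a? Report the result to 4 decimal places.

a = 0.3846

Normal-equation sums: Σs·s = 122, Σs = 18, Σ1 = 5.
Moment sums: Σs·g = 76, Σg = 15.
MᵀM·[a, b]ᵀ = Mᵀg becomes [[122, 18]; [18, 5]]·[a, b]ᵀ = [76, 15]ᵀ.
det = 122·5 − 18² = 286.
a = (76·5 − 18·15)/286 = 5/13; b = (122·15 − 18·76)/286 = 21/13.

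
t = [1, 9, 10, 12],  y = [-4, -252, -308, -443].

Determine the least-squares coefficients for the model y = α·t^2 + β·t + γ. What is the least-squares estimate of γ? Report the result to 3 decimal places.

γ = -0.074

The normal system AᵀA·[α, β, γ]ᵀ = Aᵀy is [[37298, 3458, 326]; [3458, 326, 32]; [326, 32, 4]]·[α, β, γ]ᵀ = [-115008, -10668, -1007]ᵀ.
Inverting the 3×3 Gram matrix, [α, β, γ]ᵀ = [-5695/1902, -9091/9510, -117/1585]ᵀ.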